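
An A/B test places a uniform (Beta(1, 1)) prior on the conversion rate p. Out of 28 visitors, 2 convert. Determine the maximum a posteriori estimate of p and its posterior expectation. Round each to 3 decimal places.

maximum a posteriori estimate = 0.071, posterior expectation = 0.100

Posterior: Beta(1+2, 1+26) = Beta(3, 27).
Mode = (3−1)/(3+27−2) = 2/28 = 0.071.
With a flat prior the MAP equals the MLE, 2/28.
Mean = 3/(3+27) = 3/30 = 0.100.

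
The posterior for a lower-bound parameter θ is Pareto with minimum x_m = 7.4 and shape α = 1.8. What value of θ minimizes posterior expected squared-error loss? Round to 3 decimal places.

The Pareto density is strictly decreasing on [x_m, ∞), so the mode is x_m = 7.400.
Mean = α·x_m/(α−1) = 1.8·7.4/0.8 = 16.650.
Squared-error loss ⇒ the optimal estimator is the posterior mean.

16.650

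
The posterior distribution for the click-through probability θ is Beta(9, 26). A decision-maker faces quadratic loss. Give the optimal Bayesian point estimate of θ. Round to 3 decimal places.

0.257

Mode = (9−1)/(9+26−2) = 8/33 = 0.242.
Mean = 9/(9+26) = 9/35 = 0.257.
Quadratic loss ⇒ the optimal estimator is the posterior mean.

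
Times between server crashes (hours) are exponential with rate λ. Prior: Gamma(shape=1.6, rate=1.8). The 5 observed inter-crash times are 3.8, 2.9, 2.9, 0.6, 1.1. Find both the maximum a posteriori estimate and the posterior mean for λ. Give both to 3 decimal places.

Σ times = 11.3. Posterior: Gamma(shape = 1.6+5 = 6.6, rate = 1.8+11.3 = 13.1).
Mode = (α−1)/β = 5.6/13.1 = 0.427.
Mean = α/β = 6.6/13.1 = 0.504.

MAP = 0.427; posterior mean = 0.504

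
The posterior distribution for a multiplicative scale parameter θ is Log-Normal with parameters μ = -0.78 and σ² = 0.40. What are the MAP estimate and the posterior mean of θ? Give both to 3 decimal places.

θ_MAP = 0.307, E[θ|data] = 0.560

Mode = exp(μ − σ²) = exp(-1.18) = 0.307.
Mean = exp(μ + σ²/2) = exp(-0.580) = 0.560.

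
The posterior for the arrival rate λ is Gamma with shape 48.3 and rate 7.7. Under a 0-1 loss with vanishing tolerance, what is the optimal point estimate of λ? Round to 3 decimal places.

Mode = (α−1)/β = 47.3/7.7 = 6.143.
Mean = α/β = 48.3/7.7 = 6.273.
This is the posterior mode — the MAP estimate.

6.143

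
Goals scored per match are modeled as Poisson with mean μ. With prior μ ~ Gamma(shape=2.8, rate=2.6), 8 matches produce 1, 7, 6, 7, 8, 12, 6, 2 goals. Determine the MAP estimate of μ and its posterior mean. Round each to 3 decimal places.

Σ counts = 49. Posterior: Gamma(shape = 2.8+49 = 51.8, rate = 2.6+8 = 10.6).
Mode = (α−1)/β = 50.8/10.6 = 4.792.
Mean = α/β = 51.8/10.6 = 4.887.

MAP = 4.792, posterior mean = 4.887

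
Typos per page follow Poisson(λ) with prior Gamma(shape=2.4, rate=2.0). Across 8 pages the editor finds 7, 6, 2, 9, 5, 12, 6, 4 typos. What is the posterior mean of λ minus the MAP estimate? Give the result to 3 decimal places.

0.100

Σ counts = 51. Posterior: Gamma(shape = 2.4+51 = 53.4, rate = 2.0+8 = 10.0).
Mode = (α−1)/β = 52.4/10.0 = 5.240.
Mean = α/β = 53.4/10.0 = 5.340.
Difference = 5.340 − 5.240 = 0.100.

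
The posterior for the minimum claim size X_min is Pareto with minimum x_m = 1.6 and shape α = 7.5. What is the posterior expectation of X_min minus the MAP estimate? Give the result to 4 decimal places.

The Pareto density is strictly decreasing on [x_m, ∞), so the mode is x_m = 1.6000.
Mean = α·x_m/(α−1) = 7.5·1.6/6.5 = 1.8462.
Difference = 1.8462 − 1.6000 = 0.2462.

0.2462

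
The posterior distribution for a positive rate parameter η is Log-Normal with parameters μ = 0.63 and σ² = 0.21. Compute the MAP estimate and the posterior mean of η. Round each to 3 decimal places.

Mode = exp(μ − σ²) = exp(0.42) = 1.522.
Mean = exp(μ + σ²/2) = exp(0.735) = 2.085.

MAP estimate = 1.522, posterior mean = 2.085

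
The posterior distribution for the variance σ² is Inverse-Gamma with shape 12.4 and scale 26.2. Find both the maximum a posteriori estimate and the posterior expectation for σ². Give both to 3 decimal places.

MAP = 1.955, posterior mean = 2.298

Mode = β/(α+1) = 26.2/13.4 = 1.955.
Mean = β/(α−1) = 26.2/11.4 = 2.298.
The mean is pulled above the mode by the posterior's right skew.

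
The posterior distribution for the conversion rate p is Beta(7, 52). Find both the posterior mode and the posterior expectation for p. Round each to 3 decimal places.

p_MAP = 0.105, E[p|data] = 0.119

Mode = (7−1)/(7+52−2) = 6/57 = 0.105.
Mean = 7/(7+52) = 7/59 = 0.119.
Right-skewed posterior ⇒ mode < mean.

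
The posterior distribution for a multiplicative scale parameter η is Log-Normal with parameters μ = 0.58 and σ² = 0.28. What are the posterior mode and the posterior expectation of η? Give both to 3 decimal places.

η_MAP = 1.350, E[η|data] = 2.054

Mode = exp(μ − σ²) = exp(0.30) = 1.350.
Mean = exp(μ + σ²/2) = exp(0.720) = 2.054.
The posterior is right-skewed, so the mean exceeds the mode.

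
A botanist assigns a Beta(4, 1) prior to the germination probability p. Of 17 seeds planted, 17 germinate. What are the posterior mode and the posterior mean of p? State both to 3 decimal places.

Posterior: Beta(4+17, 1+0) = Beta(21, 1).
Since β = 1 ≤ 1 and α > 1, the Beta density is monotone increasing on [0,1]; the mode is at 1.
Mean = 21/(21+1) = 0.955.
Left-skewed posterior ⇒ mean < mode.

MAP = 1.000, posterior mean = 0.955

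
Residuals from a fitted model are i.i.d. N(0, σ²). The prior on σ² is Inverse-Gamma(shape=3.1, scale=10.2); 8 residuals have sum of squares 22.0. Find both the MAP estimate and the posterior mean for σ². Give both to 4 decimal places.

MAP estimate = 2.6173, posterior mean = 3.4754

Posterior: Inverse-Gamma(shape = 3.1+8/2 = 7.1, scale = 10.2+22.0/2 = 21.2).
Mode = β/(α+1) = 21.2/8.1 = 2.6173.
Mean = β/(α−1) = 21.2/6.1 = 3.4754.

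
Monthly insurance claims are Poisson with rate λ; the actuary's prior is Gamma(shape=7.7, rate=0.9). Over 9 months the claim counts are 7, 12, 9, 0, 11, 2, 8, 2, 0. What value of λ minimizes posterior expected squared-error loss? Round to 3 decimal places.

Σ counts = 51. Posterior: Gamma(shape = 7.7+51 = 58.7, rate = 0.9+9 = 9.9).
Mode = (α−1)/β = 57.7/9.9 = 5.828.
Mean = α/β = 58.7/9.9 = 5.929.
Squared-error loss ⇒ the optimal estimator is the posterior mean.

5.929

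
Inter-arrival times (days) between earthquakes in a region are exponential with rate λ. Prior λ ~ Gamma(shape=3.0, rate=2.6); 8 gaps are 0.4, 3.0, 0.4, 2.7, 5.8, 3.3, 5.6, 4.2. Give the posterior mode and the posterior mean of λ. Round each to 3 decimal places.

posterior mode = 0.357, posterior mean = 0.393

Σ times = 25.4. Posterior: Gamma(shape = 3.0+8 = 11.0, rate = 2.6+25.4 = 28.0).
Mode = (α−1)/β = 10.0/28.0 = 0.357.
Mean = α/β = 11.0/28.0 = 0.393.
The mean is pulled above the mode by the posterior's right skew.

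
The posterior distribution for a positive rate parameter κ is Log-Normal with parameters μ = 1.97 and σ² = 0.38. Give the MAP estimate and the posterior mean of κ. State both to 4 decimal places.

MAP: 4.9037. Posterior mean: 8.6711.

Mode = exp(μ − σ²) = exp(1.59) = 4.9037.
Mean = exp(μ + σ²/2) = exp(2.160) = 8.6711.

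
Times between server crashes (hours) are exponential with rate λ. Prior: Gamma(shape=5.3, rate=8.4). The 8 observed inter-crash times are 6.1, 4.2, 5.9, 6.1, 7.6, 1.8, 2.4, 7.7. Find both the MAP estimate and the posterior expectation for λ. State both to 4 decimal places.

MAP estimate = 0.2450, posterior expectation = 0.2649

Σ times = 41.8. Posterior: Gamma(shape = 5.3+8 = 13.3, rate = 8.4+41.8 = 50.2).
Mode = (α−1)/β = 12.3/50.2 = 0.2450.
Mean = α/β = 13.3/50.2 = 0.2649.
The mean is pulled above the mode by the posterior's right skew.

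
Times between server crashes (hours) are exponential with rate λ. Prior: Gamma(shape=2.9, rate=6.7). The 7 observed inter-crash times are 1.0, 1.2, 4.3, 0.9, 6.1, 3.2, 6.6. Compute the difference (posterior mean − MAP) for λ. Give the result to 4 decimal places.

0.0333

Σ times = 23.3. Posterior: Gamma(shape = 2.9+7 = 9.9, rate = 6.7+23.3 = 30.0).
Mode = (α−1)/β = 8.9/30.0 = 0.2967.
Mean = α/β = 9.9/30.0 = 0.3300.
Difference = 0.3300 − 0.2967 = 0.0333.
Mean > mode: the posterior has a right tail.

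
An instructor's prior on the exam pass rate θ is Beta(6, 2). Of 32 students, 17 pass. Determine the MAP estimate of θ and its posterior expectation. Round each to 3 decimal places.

MAP estimate = 0.579, posterior expectation = 0.575

Posterior: Beta(6+17, 2+15) = Beta(23, 17).
Mode = (23−1)/(23+17−2) = 22/38 = 0.579.
Mean = 23/(23+17) = 23/40 = 0.575.
The posterior is left-skewed, so the mode exceeds the mean.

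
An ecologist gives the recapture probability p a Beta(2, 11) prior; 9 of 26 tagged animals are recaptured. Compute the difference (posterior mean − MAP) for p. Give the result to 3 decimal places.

0.012

Posterior: Beta(2+9, 11+17) = Beta(11, 28).
Mode = (11−1)/(11+28−2) = 10/37 = 0.270.
Mean = 11/(11+28) = 11/39 = 0.282.
Difference = 0.282 − 0.270 = 0.012.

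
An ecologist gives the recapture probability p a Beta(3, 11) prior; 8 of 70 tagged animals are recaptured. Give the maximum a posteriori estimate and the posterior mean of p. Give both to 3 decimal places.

MAP = 0.122; posterior mean = 0.131

Posterior: Beta(3+8, 11+62) = Beta(11, 73).
Mode = (11−1)/(11+73−2) = 10/82 = 0.122.
Mean = 11/(11+73) = 11/84 = 0.131.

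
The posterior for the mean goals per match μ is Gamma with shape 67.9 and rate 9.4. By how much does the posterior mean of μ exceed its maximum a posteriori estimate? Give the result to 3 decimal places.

0.106

Mode = (α−1)/β = 66.9/9.4 = 7.117.
Mean = α/β = 67.9/9.4 = 7.223.
Difference = 7.223 − 7.117 = 0.106.
The mean is pulled above the mode by the posterior's right skew.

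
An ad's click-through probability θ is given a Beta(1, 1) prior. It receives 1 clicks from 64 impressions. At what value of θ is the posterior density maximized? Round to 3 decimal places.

Posterior: Beta(1+1, 1+63) = Beta(2, 64).
Mode = (2−1)/(2+64−2) = 1/64 = 0.016.
Mean = 2/(2+64) = 2/66 = 0.030.
This is the posterior mode — the MAP estimate.

0.016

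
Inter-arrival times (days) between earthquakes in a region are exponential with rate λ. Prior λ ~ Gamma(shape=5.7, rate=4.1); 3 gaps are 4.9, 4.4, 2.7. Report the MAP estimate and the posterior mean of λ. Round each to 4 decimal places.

Σ times = 12.0. Posterior: Gamma(shape = 5.7+3 = 8.7, rate = 4.1+12.0 = 16.1).
Mode = (α−1)/β = 7.7/16.1 = 0.4783.
Mean = α/β = 8.7/16.1 = 0.5404.

MAP estimate = 0.4783, posterior mean = 0.5404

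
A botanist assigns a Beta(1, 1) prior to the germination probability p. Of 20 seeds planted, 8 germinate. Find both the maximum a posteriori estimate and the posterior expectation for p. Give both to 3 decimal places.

Posterior: Beta(1+8, 1+12) = Beta(9, 13).
Mode = (9−1)/(9+13−2) = 8/20 = 0.400.
With a flat prior the MAP equals the MLE, 8/20.
Mean = 9/(9+13) = 9/22 = 0.409.
Right-skewed posterior ⇒ mode < mean.

MAP: 0.400. Posterior mean: 0.409.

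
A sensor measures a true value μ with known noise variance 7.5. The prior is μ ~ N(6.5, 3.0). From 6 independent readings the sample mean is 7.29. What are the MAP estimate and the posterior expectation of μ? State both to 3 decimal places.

MAP estimate = 7.058, posterior expectation = 7.058

Posterior for μ is Normal. Precision-weighted mean: (1/3.0·6.5 + 6/7.5·7.29) / (1/3.0 + 6/7.5) = 7.058.
A Normal posterior is symmetric, so mode = mean.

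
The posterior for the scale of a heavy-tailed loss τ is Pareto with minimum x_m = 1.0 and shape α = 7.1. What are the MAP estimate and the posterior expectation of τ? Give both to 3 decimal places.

MAP = 1.000, posterior mean = 1.164

The Pareto density is strictly decreasing on [x_m, ∞), so the mode is x_m = 1.000.
Mean = α·x_m/(α−1) = 7.1·1.0/6.1 = 1.164.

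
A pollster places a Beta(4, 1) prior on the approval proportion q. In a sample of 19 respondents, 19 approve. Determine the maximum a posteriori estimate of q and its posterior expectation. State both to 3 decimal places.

Posterior: Beta(4+19, 1+0) = Beta(23, 1).
Since β = 1 ≤ 1 and α > 1, the Beta density is monotone increasing on [0,1]; the mode is at 1.
Mean = 23/(23+1) = 0.958.

MAP: 1.000. Posterior mean: 0.958.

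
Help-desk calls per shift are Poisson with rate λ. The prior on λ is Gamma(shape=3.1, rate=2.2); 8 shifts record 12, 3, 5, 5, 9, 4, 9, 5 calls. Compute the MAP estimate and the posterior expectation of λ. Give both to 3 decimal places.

MAP: 5.304. Posterior mean: 5.402.

Σ counts = 52. Posterior: Gamma(shape = 3.1+52 = 55.1, rate = 2.2+8 = 10.2).
Mode = (α−1)/β = 54.1/10.2 = 5.304.
Mean = α/β = 55.1/10.2 = 5.402.
The mean is pulled above the mode by the posterior's right skew.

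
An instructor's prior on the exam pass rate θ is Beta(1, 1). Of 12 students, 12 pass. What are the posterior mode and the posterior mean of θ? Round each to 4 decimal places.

MAP = 1.0000; posterior mean = 0.9286

Posterior: Beta(1+12, 1+0) = Beta(13, 1).
Since β = 1 ≤ 1 and α > 1, the Beta density is monotone increasing on [0,1]; the mode is at 1.
Mean = 13/(13+1) = 0.9286.
Mode > mean: the posterior has a left tail.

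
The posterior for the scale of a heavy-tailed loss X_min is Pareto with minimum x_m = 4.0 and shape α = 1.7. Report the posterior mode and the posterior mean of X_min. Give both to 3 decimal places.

MAP = 4.000, posterior mean = 9.714

The Pareto density is strictly decreasing on [x_m, ∞), so the mode is x_m = 4.000.
Mean = α·x_m/(α−1) = 1.7·4.0/0.7 = 9.714.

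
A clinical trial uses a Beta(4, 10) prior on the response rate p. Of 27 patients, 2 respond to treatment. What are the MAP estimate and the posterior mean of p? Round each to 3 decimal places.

MAP: 0.128. Posterior mean: 0.146.

Posterior: Beta(4+2, 10+25) = Beta(6, 35).
Mode = (6−1)/(6+35−2) = 5/39 = 0.128.
Mean = 6/(6+35) = 6/41 = 0.146.
Mean > mode: the posterior has a right tail.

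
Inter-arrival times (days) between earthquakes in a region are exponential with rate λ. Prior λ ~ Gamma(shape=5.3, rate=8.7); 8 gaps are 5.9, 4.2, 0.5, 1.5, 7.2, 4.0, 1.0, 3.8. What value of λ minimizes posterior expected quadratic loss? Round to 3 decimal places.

0.361

Σ times = 28.1. Posterior: Gamma(shape = 5.3+8 = 13.3, rate = 8.7+28.1 = 36.8).
Mode = (α−1)/β = 12.3/36.8 = 0.334.
Mean = α/β = 13.3/36.8 = 0.361.
Quadratic loss ⇒ the optimal estimator is the posterior mean.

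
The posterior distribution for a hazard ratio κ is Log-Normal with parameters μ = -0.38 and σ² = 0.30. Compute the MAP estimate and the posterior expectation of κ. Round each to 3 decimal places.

Mode = exp(μ − σ²) = exp(-0.68) = 0.507.
Mean = exp(μ + σ²/2) = exp(-0.230) = 0.795.

MAP = 0.507, posterior mean = 0.795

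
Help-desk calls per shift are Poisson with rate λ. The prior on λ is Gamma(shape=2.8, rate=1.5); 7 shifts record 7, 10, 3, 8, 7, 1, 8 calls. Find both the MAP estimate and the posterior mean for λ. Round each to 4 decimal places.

Σ counts = 44. Posterior: Gamma(shape = 2.8+44 = 46.8, rate = 1.5+7 = 8.5).
Mode = (α−1)/β = 45.8/8.5 = 5.3882.
Mean = α/β = 46.8/8.5 = 5.5059.
Right-skewed posterior ⇒ mode < mean.

MAP estimate = 5.3882, posterior mean = 5.5059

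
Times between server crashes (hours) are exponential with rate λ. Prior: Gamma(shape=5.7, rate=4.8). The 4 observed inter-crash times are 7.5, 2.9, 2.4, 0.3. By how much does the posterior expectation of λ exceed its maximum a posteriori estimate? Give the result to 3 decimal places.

0.056

Σ times = 13.1. Posterior: Gamma(shape = 5.7+4 = 9.7, rate = 4.8+13.1 = 17.9).
Mode = (α−1)/β = 8.7/17.9 = 0.486.
Mean = α/β = 9.7/17.9 = 0.542.
Difference = 0.542 − 0.486 = 0.056.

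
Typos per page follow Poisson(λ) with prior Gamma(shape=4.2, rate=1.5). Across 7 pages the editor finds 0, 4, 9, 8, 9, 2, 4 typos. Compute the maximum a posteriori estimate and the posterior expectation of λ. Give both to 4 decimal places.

MAP: 4.6118. Posterior mean: 4.7294.

Σ counts = 36. Posterior: Gamma(shape = 4.2+36 = 40.2, rate = 1.5+7 = 8.5).
Mode = (α−1)/β = 39.2/8.5 = 4.6118.
Mean = α/β = 40.2/8.5 = 4.7294.
Right-skewed posterior ⇒ mode < mean.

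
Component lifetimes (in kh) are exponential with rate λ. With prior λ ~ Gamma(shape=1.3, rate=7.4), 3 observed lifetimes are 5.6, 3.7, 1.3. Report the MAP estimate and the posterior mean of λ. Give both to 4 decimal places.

MAP: 0.1833. Posterior mean: 0.2389.

Σ times = 10.6. Posterior: Gamma(shape = 1.3+3 = 4.3, rate = 7.4+10.6 = 18.0).
Mode = (α−1)/β = 3.3/18.0 = 0.1833.
Mean = α/β = 4.3/18.0 = 0.2389.
The posterior is right-skewed, so the mean exceeds the mode.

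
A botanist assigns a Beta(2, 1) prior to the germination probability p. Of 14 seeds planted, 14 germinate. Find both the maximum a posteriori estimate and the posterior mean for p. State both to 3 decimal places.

Posterior: Beta(2+14, 1+0) = Beta(16, 1).
Since β = 1 ≤ 1 and α > 1, the Beta density is monotone increasing on [0,1]; the mode is at 1.
Mean = 16/(16+1) = 0.941.

MAP = 1.000; posterior mean = 0.941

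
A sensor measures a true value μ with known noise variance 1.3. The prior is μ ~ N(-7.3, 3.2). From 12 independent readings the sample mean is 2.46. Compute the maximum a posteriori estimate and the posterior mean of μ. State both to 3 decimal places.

μ_MAP = 2.140, E[μ|data] = 2.140

Posterior for μ is Normal. Precision-weighted mean: (1/3.2·-7.3 + 12/1.3·2.46) / (1/3.2 + 12/1.3) = 2.140.
A Normal posterior is symmetric, so mode = mean.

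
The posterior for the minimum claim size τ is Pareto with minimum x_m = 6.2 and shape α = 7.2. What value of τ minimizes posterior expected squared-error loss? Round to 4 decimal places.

7.2000

The Pareto density is strictly decreasing on [x_m, ∞), so the mode is x_m = 6.2000.
Mean = α·x_m/(α−1) = 7.2·6.2/6.2 = 7.2000.
Squared-error loss ⇒ the optimal estimator is the posterior mean.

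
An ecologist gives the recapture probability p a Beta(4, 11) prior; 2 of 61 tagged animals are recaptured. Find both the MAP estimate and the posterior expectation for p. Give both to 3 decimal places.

MAP estimate = 0.068, posterior expectation = 0.079

Posterior: Beta(4+2, 11+59) = Beta(6, 70).
Mode = (6−1)/(6+70−2) = 5/74 = 0.068.
Mean = 6/(6+70) = 6/76 = 0.079.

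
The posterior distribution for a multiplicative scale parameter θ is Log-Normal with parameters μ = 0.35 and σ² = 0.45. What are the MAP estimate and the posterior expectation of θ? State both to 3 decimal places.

MAP: 0.905. Posterior mean: 1.777.

Mode = exp(μ − σ²) = exp(-0.10) = 0.905.
Mean = exp(μ + σ²/2) = exp(0.575) = 1.777.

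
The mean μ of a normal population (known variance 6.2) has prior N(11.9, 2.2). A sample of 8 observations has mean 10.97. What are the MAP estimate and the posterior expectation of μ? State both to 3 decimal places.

μ_MAP = 11.212, E[μ|data] = 11.212

Posterior for μ is Normal. Precision-weighted mean: (1/2.2·11.9 + 8/6.2·10.97) / (1/2.2 + 8/6.2) = 11.212.
A Normal posterior is symmetric, so mode = mean.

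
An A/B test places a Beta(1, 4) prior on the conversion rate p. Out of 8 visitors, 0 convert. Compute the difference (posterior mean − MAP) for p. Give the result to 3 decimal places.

0.077

Posterior: Beta(1+0, 4+8) = Beta(1, 12).
Since α = 1 ≤ 1 and β > 1, the Beta density is monotone decreasing on [0,1]; the mode is at 0.
Mean = 1/(1+12) = 0.077.
Difference = 0.077 − 0.000 = 0.077.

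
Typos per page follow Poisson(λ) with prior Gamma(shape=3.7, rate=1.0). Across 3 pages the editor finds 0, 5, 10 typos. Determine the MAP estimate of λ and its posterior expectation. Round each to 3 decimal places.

MAP estimate = 4.425, posterior expectation = 4.675

Σ counts = 15. Posterior: Gamma(shape = 3.7+15 = 18.7, rate = 1.0+3 = 4.0).
Mode = (α−1)/β = 17.7/4.0 = 4.425.
Mean = α/β = 18.7/4.0 = 4.675.
Mean > mode: the posterior has a right tail.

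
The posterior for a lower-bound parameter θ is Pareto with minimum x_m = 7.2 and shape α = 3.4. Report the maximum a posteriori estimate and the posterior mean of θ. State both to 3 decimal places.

MAP: 7.200. Posterior mean: 10.200.

The Pareto density is strictly decreasing on [x_m, ∞), so the mode is x_m = 7.200.
Mean = α·x_m/(α−1) = 3.4·7.2/2.4 = 10.200.
The posterior is right-skewed, so the mean exceeds the mode.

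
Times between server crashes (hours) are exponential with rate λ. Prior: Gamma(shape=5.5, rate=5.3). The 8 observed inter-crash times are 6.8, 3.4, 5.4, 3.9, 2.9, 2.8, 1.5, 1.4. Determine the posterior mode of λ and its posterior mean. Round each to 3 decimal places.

MAP = 0.374; posterior mean = 0.404

Σ times = 28.1. Posterior: Gamma(shape = 5.5+8 = 13.5, rate = 5.3+28.1 = 33.4).
Mode = (α−1)/β = 12.5/33.4 = 0.374.
Mean = α/β = 13.5/33.4 = 0.404.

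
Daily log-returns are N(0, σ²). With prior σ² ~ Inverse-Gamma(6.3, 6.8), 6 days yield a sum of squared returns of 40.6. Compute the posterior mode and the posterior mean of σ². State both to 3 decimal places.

MAP = 2.631, posterior mean = 3.265

Posterior: Inverse-Gamma(shape = 6.3+6/2 = 9.3, scale = 6.8+40.6/2 = 27.1).
Mode = β/(α+1) = 27.1/10.3 = 2.631.
Mean = β/(α−1) = 27.1/8.3 = 3.265.
Right-skewed posterior ⇒ mode < mean.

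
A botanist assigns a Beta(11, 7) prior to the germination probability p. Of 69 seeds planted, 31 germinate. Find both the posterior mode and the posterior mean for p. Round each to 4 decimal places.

MAP = 0.4824; posterior mean = 0.4828

Posterior: Beta(11+31, 7+38) = Beta(42, 45).
Mode = (42−1)/(42+45−2) = 41/85 = 0.4824.
Mean = 42/(42+45) = 42/87 = 0.4828.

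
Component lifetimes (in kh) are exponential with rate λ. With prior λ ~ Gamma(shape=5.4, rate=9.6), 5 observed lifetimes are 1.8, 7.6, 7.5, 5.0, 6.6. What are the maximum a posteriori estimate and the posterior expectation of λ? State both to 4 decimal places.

Σ times = 28.5. Posterior: Gamma(shape = 5.4+5 = 10.4, rate = 9.6+28.5 = 38.1).
Mode = (α−1)/β = 9.4/38.1 = 0.2467.
Mean = α/β = 10.4/38.1 = 0.2730.

MAP = 0.2467; posterior mean = 0.2730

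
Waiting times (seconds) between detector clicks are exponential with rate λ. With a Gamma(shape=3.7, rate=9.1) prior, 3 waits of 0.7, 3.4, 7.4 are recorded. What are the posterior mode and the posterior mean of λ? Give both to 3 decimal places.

Σ times = 11.5. Posterior: Gamma(shape = 3.7+3 = 6.7, rate = 9.1+11.5 = 20.6).
Mode = (α−1)/β = 5.7/20.6 = 0.277.
Mean = α/β = 6.7/20.6 = 0.325.

MAP = 0.277, posterior mean = 0.325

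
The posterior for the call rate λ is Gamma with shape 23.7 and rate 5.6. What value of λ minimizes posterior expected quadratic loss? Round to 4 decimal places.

Mode = (α−1)/β = 22.7/5.6 = 4.0536.
Mean = α/β = 23.7/5.6 = 4.2321.
Quadratic loss ⇒ the optimal estimator is the posterior mean.

4.2321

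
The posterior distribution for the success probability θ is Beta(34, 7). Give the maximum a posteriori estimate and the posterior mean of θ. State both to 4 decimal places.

Mode = (34−1)/(34+7−2) = 33/39 = 0.8462.
Mean = 34/(34+7) = 34/41 = 0.8293.
Mode > mean: the posterior has a left tail.

MAP = 0.8462; posterior mean = 0.8293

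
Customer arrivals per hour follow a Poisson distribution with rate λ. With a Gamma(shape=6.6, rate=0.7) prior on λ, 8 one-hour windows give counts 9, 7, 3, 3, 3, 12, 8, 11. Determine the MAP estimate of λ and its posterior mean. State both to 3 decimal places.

MAP: 7.080. Posterior mean: 7.195.

Σ counts = 56. Posterior: Gamma(shape = 6.6+56 = 62.6, rate = 0.7+8 = 8.7).
Mode = (α−1)/β = 61.6/8.7 = 7.080.
Mean = α/β = 62.6/8.7 = 7.195.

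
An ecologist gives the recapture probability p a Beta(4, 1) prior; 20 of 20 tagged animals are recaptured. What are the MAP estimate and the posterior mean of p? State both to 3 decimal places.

MAP: 1.000. Posterior mean: 0.960.

Posterior: Beta(4+20, 1+0) = Beta(24, 1).
Since β = 1 ≤ 1 and α > 1, the Beta density is monotone increasing on [0,1]; the mode is at 1.
Mean = 24/(24+1) = 0.960.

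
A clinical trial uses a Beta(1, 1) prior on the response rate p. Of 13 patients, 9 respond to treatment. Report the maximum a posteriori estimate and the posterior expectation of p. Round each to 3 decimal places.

maximum a posteriori estimate = 0.692, posterior expectation = 0.667

Posterior: Beta(1+9, 1+4) = Beta(10, 5).
Mode = (10−1)/(10+5−2) = 9/13 = 0.692.
With a flat prior the MAP equals the MLE, 9/13.
Mean = 10/(10+5) = 10/15 = 0.667.
The mean is pulled below the mode by the posterior's left skew.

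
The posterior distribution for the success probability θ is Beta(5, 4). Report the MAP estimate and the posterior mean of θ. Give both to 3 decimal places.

Mode = (5−1)/(5+4−2) = 4/7 = 0.571.
Mean = 5/(5+4) = 5/9 = 0.556.

θ_MAP = 0.571, E[θ|data] = 0.556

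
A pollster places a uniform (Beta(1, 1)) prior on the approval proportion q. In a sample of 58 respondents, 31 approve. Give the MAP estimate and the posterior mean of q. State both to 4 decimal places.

Posterior: Beta(1+31, 1+27) = Beta(32, 28).
Mode = (32−1)/(32+28−2) = 31/58 = 0.5345.
With a flat prior the MAP equals the MLE, 31/58.
Mean = 32/(32+28) = 32/60 = 0.5333.

MAP: 0.5345. Posterior mean: 0.5333.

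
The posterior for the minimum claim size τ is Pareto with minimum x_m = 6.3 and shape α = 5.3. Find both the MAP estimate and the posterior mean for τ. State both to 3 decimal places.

τ_MAP = 6.300, E[τ|data] = 7.765

The Pareto density is strictly decreasing on [x_m, ∞), so the mode is x_m = 6.300.
Mean = α·x_m/(α−1) = 5.3·6.3/4.3 = 7.765.
Right-skewed posterior ⇒ mode < mean.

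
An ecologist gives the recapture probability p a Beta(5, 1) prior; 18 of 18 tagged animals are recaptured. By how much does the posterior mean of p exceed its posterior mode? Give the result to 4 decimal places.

Posterior: Beta(5+18, 1+0) = Beta(23, 1).
Since β = 1 ≤ 1 and α > 1, the Beta density is monotone increasing on [0,1]; the mode is at 1.
Mean = 23/(23+1) = 0.9583.
Difference = 0.9583 − 1.0000 = -0.0417.
The posterior is left-skewed, so the mode exceeds the mean.

-0.0417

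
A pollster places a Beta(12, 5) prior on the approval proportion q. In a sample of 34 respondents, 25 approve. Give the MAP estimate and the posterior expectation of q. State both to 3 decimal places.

MAP = 0.735; posterior mean = 0.725

Posterior: Beta(12+25, 5+9) = Beta(37, 14).
Mode = (37−1)/(37+14−2) = 36/49 = 0.735.
Mean = 37/(37+14) = 37/51 = 0.725.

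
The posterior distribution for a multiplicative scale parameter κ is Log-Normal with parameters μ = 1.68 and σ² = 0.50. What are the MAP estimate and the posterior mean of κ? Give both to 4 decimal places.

MAP: 3.2544. Posterior mean: 6.8895.

Mode = exp(μ − σ²) = exp(1.18) = 3.2544.
Mean = exp(μ + σ²/2) = exp(1.930) = 6.8895.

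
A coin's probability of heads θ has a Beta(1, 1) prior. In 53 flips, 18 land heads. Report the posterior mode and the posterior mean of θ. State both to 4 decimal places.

Posterior: Beta(1+18, 1+35) = Beta(19, 36).
Mode = (19−1)/(19+36−2) = 18/53 = 0.3396.
Mean = 19/(19+36) = 19/55 = 0.3455.

θ_MAP = 0.3396, E[θ|data] = 0.3455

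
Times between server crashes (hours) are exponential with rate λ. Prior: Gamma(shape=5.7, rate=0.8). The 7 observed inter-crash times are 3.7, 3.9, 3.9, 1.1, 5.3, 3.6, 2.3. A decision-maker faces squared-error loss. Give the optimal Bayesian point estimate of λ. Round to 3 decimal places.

0.516

Σ times = 23.8. Posterior: Gamma(shape = 5.7+7 = 12.7, rate = 0.8+23.8 = 24.6).
Mode = (α−1)/β = 11.7/24.6 = 0.476.
Mean = α/β = 12.7/24.6 = 0.516.
Squared-error loss ⇒ the optimal estimator is the posterior mean.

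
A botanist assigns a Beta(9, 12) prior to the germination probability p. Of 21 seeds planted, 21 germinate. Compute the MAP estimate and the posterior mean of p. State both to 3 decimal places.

Posterior: Beta(9+21, 12+0) = Beta(30, 12).
Mode = (30−1)/(30+12−2) = 29/40 = 0.725.
Mean = 30/(30+12) = 30/42 = 0.714.

MAP = 0.725; posterior mean = 0.714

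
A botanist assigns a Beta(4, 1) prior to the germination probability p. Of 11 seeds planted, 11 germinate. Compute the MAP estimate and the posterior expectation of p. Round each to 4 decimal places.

MAP estimate = 1.0000, posterior expectation = 0.9375

Posterior: Beta(4+11, 1+0) = Beta(15, 1).
Since β = 1 ≤ 1 and α > 1, the Beta density is monotone increasing on [0,1]; the mode is at 1.
Mean = 15/(15+1) = 0.9375.
The mean is pulled below the mode by the posterior's left skew.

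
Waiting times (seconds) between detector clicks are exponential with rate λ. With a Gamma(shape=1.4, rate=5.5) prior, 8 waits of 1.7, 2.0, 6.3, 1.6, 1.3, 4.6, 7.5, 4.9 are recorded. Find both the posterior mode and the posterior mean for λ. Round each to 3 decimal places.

Σ times = 29.9. Posterior: Gamma(shape = 1.4+8 = 9.4, rate = 5.5+29.9 = 35.4).
Mode = (α−1)/β = 8.4/35.4 = 0.237.
Mean = α/β = 9.4/35.4 = 0.266.

MAP = 0.237; posterior mean = 0.266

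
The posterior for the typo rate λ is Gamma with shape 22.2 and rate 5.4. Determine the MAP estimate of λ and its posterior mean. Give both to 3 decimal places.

λ_MAP = 3.926, E[λ|data] = 4.111

Mode = (α−1)/β = 21.2/5.4 = 3.926.
Mean = α/β = 22.2/5.4 = 4.111.
Mean > mode: the posterior has a right tail.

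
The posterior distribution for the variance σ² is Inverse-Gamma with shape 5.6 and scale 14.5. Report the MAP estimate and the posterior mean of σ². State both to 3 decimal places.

Mode = β/(α+1) = 14.5/6.6 = 2.197.
Mean = β/(α−1) = 14.5/4.6 = 3.152.

σ²_MAP = 2.197, E[σ²|data] = 3.152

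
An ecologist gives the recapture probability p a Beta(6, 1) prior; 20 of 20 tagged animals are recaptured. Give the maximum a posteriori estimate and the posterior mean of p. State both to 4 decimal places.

MAP = 1.0000, posterior mean = 0.9630

Posterior: Beta(6+20, 1+0) = Beta(26, 1).
Since β = 1 ≤ 1 and α > 1, the Beta density is monotone increasing on [0,1]; the mode is at 1.
Mean = 26/(26+1) = 0.9630.
The mean is pulled below the mode by the posterior's left skew.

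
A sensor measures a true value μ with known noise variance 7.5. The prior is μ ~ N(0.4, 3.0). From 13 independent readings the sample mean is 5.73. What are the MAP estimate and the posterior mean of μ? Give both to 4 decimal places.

Posterior for μ is Normal. Precision-weighted mean: (1/3.0·0.4 + 13/7.5·5.73) / (1/3.0 + 13/7.5) = 4.8703.
A Normal posterior is symmetric, so mode = mean.

MAP = 4.8703; posterior mean = 4.8703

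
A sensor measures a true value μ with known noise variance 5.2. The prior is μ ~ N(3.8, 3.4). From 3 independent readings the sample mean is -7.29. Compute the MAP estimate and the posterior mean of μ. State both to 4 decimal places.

Posterior for μ is Normal. Precision-weighted mean: (1/3.4·3.8 + 3/5.2·-7.29) / (1/3.4 + 3/5.2) = -3.5453.
A Normal posterior is symmetric, so mode = mean.

MAP estimate = -3.5453, posterior mean = -3.5453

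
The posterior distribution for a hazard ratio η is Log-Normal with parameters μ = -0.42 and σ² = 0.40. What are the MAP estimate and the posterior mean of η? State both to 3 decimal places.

MAP estimate = 0.440, posterior mean = 0.803

Mode = exp(μ − σ²) = exp(-0.82) = 0.440.
Mean = exp(μ + σ²/2) = exp(-0.220) = 0.803.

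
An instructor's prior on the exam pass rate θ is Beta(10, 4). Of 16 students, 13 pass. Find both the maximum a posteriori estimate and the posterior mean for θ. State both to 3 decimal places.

θ_MAP = 0.786, E[θ|data] = 0.767

Posterior: Beta(10+13, 4+3) = Beta(23, 7).
Mode = (23−1)/(23+7−2) = 22/28 = 0.786.
Mean = 23/(23+7) = 23/30 = 0.767.
Left-skewed posterior ⇒ mean < mode.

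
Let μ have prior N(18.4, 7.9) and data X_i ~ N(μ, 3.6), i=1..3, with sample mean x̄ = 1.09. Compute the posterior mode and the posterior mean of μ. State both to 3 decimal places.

Posterior for μ is Normal. Precision-weighted mean: (1/7.9·18.4 + 3/3.6·1.09) / (1/7.9 + 3/3.6) = 3.373.
A Normal posterior is symmetric, so mode = mean.

μ_MAP = 3.373, E[μ|data] = 3.373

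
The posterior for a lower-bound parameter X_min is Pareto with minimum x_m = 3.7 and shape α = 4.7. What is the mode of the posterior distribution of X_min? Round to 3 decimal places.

3.700

The Pareto density is strictly decreasing on [x_m, ∞), so the mode is x_m = 3.700.
Mean = α·x_m/(α−1) = 4.7·3.7/3.7 = 4.700.
This is the posterior mode — the MAP estimate.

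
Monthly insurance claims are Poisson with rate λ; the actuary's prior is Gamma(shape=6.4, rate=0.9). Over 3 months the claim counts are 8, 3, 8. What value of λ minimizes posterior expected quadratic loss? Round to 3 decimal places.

6.513

Σ counts = 19. Posterior: Gamma(shape = 6.4+19 = 25.4, rate = 0.9+3 = 3.9).
Mode = (α−1)/β = 24.4/3.9 = 6.256.
Mean = α/β = 25.4/3.9 = 6.513.
Quadratic loss ⇒ the optimal estimator is the posterior mean.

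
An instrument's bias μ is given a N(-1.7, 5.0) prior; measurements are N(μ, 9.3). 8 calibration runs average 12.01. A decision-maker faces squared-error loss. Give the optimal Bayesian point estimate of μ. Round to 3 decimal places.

Posterior for μ is Normal. Precision-weighted mean: (1/5.0·-1.7 + 8/9.3·12.01) / (1/5.0 + 8/9.3) = 9.424.
A Normal posterior is symmetric, so mode = mean.
Squared-error loss ⇒ the optimal estimator is the posterior mean.

9.424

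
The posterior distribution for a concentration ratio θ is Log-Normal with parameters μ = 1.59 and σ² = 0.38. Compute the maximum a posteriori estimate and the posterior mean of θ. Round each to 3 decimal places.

MAP: 3.353. Posterior mean: 5.930.

Mode = exp(μ − σ²) = exp(1.21) = 3.353.
Mean = exp(μ + σ²/2) = exp(1.780) = 5.930.
The mean is pulled above the mode by the posterior's right skew.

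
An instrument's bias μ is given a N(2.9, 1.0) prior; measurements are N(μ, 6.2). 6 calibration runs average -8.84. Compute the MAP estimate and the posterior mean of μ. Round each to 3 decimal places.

Posterior for μ is Normal. Precision-weighted mean: (1/1.0·2.9 + 6/6.2·-8.84) / (1/1.0 + 6/6.2) = -2.874.
A Normal posterior is symmetric, so mode = mean.

MAP = -2.874; posterior mean = -2.874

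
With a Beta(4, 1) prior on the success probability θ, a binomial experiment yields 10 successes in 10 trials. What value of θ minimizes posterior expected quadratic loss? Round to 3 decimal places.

Posterior: Beta(4+10, 1+0) = Beta(14, 1).
Since β = 1 ≤ 1 and α > 1, the Beta density is monotone increasing on [0,1]; the mode is at 1.
Mean = 14/(14+1) = 0.933.
Quadratic loss ⇒ the optimal estimator is the posterior mean.

0.933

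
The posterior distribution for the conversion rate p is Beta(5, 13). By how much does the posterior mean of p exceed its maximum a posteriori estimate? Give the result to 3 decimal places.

0.028

Mode = (5−1)/(5+13−2) = 4/16 = 0.250.
Mean = 5/(5+13) = 5/18 = 0.278.
Difference = 0.278 − 0.250 = 0.028.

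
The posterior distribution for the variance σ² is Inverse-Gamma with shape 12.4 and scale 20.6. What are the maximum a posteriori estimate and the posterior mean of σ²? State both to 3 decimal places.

MAP = 1.537; posterior mean = 1.807

Mode = β/(α+1) = 20.6/13.4 = 1.537.
Mean = β/(α−1) = 20.6/11.4 = 1.807.
The mean is pulled above the mode by the posterior's right skew.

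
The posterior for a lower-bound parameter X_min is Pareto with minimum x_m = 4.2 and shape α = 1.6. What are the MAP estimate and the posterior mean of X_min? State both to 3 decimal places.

The Pareto density is strictly decreasing on [x_m, ∞), so the mode is x_m = 4.200.
Mean = α·x_m/(α−1) = 1.6·4.2/0.6 = 11.200.

MAP = 4.200; posterior mean = 11.200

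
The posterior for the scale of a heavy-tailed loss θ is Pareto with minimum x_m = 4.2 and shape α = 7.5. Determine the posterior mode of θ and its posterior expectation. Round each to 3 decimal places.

MAP: 4.200. Posterior mean: 4.846.

The Pareto density is strictly decreasing on [x_m, ∞), so the mode is x_m = 4.200.
Mean = α·x_m/(α−1) = 7.5·4.2/6.5 = 4.846.
The posterior is right-skewed, so the mean exceeds the mode.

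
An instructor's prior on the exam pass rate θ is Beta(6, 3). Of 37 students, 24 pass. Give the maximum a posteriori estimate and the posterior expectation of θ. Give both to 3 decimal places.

MAP = 0.659, posterior mean = 0.652

Posterior: Beta(6+24, 3+13) = Beta(30, 16).
Mode = (30−1)/(30+16−2) = 29/44 = 0.659.
Mean = 30/(30+16) = 30/46 = 0.652.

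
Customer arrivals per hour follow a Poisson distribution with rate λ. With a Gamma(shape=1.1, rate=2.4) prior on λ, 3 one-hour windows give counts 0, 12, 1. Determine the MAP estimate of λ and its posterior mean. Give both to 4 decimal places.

Σ counts = 13. Posterior: Gamma(shape = 1.1+13 = 14.1, rate = 2.4+3 = 5.4).
Mode = (α−1)/β = 13.1/5.4 = 2.4259.
Mean = α/β = 14.1/5.4 = 2.6111.

MAP estimate = 2.4259, posterior mean = 2.6111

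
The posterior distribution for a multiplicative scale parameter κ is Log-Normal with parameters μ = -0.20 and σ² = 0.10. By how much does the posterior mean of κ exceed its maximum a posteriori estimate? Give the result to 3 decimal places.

Mode = exp(μ − σ²) = exp(-0.30) = 0.741.
Mean = exp(μ + σ²/2) = exp(-0.150) = 0.861.
Difference = 0.861 − 0.741 = 0.120.

0.120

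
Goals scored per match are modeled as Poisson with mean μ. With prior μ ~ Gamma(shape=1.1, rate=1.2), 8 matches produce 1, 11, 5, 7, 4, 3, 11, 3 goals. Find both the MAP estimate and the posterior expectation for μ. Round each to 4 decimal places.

Σ counts = 45. Posterior: Gamma(shape = 1.1+45 = 46.1, rate = 1.2+8 = 9.2).
Mode = (α−1)/β = 45.1/9.2 = 4.9022.
Mean = α/β = 46.1/9.2 = 5.0109.

MAP = 4.9022, posterior mean = 5.0109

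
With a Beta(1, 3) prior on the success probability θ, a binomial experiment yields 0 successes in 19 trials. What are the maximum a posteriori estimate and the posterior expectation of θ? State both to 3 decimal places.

Posterior: Beta(1+0, 3+19) = Beta(1, 22).
Since α = 1 ≤ 1 and β > 1, the Beta density is monotone decreasing on [0,1]; the mode is at 0.
Mean = 1/(1+22) = 0.043.

θ_MAP = 0.000, E[θ|data] = 0.043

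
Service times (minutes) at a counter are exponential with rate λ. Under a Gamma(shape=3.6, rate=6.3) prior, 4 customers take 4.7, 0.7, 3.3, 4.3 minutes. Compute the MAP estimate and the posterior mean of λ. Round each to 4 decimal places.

MAP = 0.3420; posterior mean = 0.3938

Σ times = 13.0. Posterior: Gamma(shape = 3.6+4 = 7.6, rate = 6.3+13.0 = 19.3).
Mode = (α−1)/β = 6.6/19.3 = 0.3420.
Mean = α/β = 7.6/19.3 = 0.3938.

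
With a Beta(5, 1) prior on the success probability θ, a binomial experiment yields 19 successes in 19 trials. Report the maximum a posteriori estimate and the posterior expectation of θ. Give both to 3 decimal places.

θ_MAP = 1.000, E[θ|data] = 0.960

Posterior: Beta(5+19, 1+0) = Beta(24, 1).
Since β = 1 ≤ 1 and α > 1, the Beta density is monotone increasing on [0,1]; the mode is at 1.
Mean = 24/(24+1) = 0.960.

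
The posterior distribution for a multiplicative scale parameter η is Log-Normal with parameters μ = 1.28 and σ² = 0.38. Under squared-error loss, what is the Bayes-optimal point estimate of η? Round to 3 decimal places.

Mode = exp(μ − σ²) = exp(0.90) = 2.460.
Mean = exp(μ + σ²/2) = exp(1.470) = 4.349.
Squared-error loss ⇒ the optimal estimator is the posterior mean.

4.349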